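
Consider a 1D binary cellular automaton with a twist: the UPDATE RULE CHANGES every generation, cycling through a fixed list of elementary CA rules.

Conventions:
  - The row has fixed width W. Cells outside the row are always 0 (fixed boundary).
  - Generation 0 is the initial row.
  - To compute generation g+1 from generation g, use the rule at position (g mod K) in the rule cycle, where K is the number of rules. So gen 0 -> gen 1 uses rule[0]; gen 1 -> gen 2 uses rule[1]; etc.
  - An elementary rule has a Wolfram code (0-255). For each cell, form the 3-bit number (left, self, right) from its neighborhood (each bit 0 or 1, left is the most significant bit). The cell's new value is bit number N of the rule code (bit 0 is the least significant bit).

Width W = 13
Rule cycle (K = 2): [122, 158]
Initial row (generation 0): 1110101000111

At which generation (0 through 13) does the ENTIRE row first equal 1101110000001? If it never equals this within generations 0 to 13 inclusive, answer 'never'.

Gen 0: 1110101000111
Gen 1 (rule 122): 1011010101101
Gen 2 (rule 158): 1010010101001
Gen 3 (rule 122): 0101101010110
Gen 4 (rule 158): 1101001010101
Gen 5 (rule 122): 1110110101010
Gen 6 (rule 158): 1100100101011
Gen 7 (rule 122): 1111011010111
Gen 8 (rule 158): 1110010010110
Gen 9 (rule 122): 1011101101111
Gen 10 (rule 158): 1011001001110
Gen 11 (rule 122): 0111110111011
Gen 12 (rule 158): 1111100110010
Gen 13 (rule 122): 1000111111101

Answer: never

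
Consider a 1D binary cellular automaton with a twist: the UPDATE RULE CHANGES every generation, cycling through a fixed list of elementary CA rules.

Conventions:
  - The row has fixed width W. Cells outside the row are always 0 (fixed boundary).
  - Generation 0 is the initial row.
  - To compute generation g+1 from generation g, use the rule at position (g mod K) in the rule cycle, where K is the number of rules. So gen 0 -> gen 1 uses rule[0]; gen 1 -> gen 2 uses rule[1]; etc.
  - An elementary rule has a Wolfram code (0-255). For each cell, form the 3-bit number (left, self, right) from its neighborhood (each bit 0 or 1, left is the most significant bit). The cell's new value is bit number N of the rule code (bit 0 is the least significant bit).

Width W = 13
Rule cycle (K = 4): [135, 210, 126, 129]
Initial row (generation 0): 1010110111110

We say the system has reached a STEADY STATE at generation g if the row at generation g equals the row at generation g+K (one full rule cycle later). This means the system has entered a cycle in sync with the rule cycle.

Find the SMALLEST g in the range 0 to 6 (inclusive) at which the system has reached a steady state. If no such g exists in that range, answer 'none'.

Gen 0: 1010110111110
Gen 1 (rule 135): 1010000011100
Gen 2 (rule 210): 0001000101110
Gen 3 (rule 126): 0011101111011
Gen 4 (rule 129): 1001000110000
Gen 5 (rule 135): 1011011000111
Gen 6 (rule 210): 0001001101011
Gen 7 (rule 126): 0011111111111
Gen 8 (rule 129): 1001111111110
Gen 9 (rule 135): 1010111111100
Gen 10 (rule 210): 0000011111110

Answer: none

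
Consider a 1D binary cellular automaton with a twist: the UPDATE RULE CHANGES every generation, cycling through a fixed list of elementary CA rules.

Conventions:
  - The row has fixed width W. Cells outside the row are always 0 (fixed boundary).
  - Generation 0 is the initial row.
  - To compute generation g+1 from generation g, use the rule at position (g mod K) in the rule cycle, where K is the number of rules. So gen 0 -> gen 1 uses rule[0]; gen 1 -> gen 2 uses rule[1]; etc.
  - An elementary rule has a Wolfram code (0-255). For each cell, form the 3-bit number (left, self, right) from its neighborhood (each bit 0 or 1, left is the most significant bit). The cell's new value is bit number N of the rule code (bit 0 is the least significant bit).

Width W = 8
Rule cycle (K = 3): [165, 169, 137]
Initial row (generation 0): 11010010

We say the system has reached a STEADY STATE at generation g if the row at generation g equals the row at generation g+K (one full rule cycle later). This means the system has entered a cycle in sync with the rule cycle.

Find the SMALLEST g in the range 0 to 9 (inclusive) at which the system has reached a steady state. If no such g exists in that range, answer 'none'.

Gen 0: 11010010
Gen 1 (rule 165): 00110010
Gen 2 (rule 169): 10100000
Gen 3 (rule 137): 00001111
Gen 4 (rule 165): 11100110
Gen 5 (rule 169): 11000100
Gen 6 (rule 137): 10010001
Gen 7 (rule 165): 10010101
Gen 8 (rule 169): 00001010
Gen 9 (rule 137): 11100000
Gen 10 (rule 165): 01001111
Gen 11 (rule 169): 00001110
Gen 12 (rule 137): 11101100

Answer: none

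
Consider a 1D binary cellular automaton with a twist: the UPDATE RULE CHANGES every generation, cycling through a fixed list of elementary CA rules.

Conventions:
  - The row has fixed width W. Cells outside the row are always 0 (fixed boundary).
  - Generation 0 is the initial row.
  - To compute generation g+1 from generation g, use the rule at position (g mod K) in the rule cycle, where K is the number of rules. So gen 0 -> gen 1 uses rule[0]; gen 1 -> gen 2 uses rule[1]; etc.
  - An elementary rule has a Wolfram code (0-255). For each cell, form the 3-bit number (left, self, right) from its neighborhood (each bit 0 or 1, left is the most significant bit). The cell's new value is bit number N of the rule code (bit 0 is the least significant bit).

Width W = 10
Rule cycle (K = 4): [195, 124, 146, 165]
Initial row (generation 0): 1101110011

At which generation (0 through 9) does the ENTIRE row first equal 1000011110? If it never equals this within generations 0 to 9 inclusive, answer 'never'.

Gen 0: 1101110011
Gen 1 (rule 195): 0100110101
Gen 2 (rule 124): 0110111111
Gen 3 (rule 146): 1000011110
Gen 4 (rule 165): 1011001100
Gen 5 (rule 195): 0001010101
Gen 6 (rule 124): 0001111111
Gen 7 (rule 146): 0010111110
Gen 8 (rule 165): 1011011100
Gen 9 (rule 195): 0001001101

Answer: 3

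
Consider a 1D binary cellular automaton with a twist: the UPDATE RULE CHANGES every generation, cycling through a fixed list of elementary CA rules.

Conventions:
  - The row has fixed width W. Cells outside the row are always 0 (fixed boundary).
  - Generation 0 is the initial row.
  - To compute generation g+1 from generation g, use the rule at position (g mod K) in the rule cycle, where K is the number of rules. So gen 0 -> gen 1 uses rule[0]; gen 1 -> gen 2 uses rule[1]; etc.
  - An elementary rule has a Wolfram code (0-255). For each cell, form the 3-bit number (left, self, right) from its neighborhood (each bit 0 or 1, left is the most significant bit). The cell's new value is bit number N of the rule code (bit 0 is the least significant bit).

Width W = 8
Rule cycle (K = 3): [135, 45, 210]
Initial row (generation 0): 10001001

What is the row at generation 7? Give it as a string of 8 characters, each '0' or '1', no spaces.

Answer: 10110000

Derivation:
Gen 0: 10001001
Gen 1 (rule 135): 10111011
Gen 2 (rule 45): 11100110
Gen 3 (rule 210): 01111011
Gen 4 (rule 135): 10110000
Gen 5 (rule 45): 11100111
Gen 6 (rule 210): 01111011
Gen 7 (rule 135): 10110000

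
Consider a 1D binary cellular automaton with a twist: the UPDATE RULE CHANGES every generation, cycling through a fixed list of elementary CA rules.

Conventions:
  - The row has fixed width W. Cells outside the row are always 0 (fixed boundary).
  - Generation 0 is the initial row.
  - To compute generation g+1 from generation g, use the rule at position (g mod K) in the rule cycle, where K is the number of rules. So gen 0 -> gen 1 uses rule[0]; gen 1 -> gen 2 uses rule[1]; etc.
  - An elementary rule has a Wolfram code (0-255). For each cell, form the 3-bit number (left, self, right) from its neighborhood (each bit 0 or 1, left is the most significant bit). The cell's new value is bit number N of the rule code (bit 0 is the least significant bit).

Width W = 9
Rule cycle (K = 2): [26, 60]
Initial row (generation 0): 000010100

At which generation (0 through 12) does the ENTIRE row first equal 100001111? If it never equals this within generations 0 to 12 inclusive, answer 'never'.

Answer: never

Derivation:
Gen 0: 000010100
Gen 1 (rule 26): 000100010
Gen 2 (rule 60): 000110011
Gen 3 (rule 26): 001101110
Gen 4 (rule 60): 001011001
Gen 5 (rule 26): 010010110
Gen 6 (rule 60): 011011101
Gen 7 (rule 26): 110010000
Gen 8 (rule 60): 101011000
Gen 9 (rule 26): 000010100
Gen 10 (rule 60): 000011110
Gen 11 (rule 26): 000110001
Gen 12 (rule 60): 000101001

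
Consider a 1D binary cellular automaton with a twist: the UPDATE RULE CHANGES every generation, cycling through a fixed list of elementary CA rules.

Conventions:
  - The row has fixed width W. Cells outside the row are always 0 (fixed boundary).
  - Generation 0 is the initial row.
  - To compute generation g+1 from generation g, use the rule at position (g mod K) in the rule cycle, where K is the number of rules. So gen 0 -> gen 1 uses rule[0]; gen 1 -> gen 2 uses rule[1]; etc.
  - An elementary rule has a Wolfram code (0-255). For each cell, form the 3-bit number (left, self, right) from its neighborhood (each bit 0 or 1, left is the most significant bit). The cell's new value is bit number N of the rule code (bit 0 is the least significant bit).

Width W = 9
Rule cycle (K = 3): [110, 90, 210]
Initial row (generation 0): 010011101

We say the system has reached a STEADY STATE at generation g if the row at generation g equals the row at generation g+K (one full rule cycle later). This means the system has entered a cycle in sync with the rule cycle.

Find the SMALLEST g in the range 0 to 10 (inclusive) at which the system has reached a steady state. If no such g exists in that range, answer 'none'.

Answer: none

Derivation:
Gen 0: 010011101
Gen 1 (rule 110): 110110111
Gen 2 (rule 90): 110110101
Gen 3 (rule 210): 010010000
Gen 4 (rule 110): 110110000
Gen 5 (rule 90): 110111000
Gen 6 (rule 210): 010011100
Gen 7 (rule 110): 110110100
Gen 8 (rule 90): 110110010
Gen 9 (rule 210): 010011101
Gen 10 (rule 110): 110110111
Gen 11 (rule 90): 110110101
Gen 12 (rule 210): 010010000
Gen 13 (rule 110): 110110000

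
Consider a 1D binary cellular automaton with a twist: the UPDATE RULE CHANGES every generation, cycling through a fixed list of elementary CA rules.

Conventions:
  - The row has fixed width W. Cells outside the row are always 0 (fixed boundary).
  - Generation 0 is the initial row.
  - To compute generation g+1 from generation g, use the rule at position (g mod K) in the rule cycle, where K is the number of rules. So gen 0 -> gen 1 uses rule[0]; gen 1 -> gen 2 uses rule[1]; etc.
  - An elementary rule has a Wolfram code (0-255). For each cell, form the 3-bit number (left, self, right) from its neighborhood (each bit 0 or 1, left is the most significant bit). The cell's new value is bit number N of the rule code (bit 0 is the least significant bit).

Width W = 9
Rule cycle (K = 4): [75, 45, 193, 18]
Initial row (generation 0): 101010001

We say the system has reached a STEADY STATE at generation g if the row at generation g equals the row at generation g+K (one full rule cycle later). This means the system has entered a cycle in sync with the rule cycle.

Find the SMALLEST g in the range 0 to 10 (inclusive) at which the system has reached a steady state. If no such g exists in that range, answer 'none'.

Gen 0: 101010001
Gen 1 (rule 75): 000000110
Gen 2 (rule 45): 111110100
Gen 3 (rule 193): 011110001
Gen 4 (rule 18): 100001010
Gen 5 (rule 75): 001110000
Gen 6 (rule 45): 101000111
Gen 7 (rule 193): 000010011
Gen 8 (rule 18): 000101100
Gen 9 (rule 75): 111001101
Gen 10 (rule 45): 100001011
Gen 11 (rule 193): 001100001
Gen 12 (rule 18): 010010010
Gen 13 (rule 75): 100100100
Gen 14 (rule 45): 100100101

Answer: none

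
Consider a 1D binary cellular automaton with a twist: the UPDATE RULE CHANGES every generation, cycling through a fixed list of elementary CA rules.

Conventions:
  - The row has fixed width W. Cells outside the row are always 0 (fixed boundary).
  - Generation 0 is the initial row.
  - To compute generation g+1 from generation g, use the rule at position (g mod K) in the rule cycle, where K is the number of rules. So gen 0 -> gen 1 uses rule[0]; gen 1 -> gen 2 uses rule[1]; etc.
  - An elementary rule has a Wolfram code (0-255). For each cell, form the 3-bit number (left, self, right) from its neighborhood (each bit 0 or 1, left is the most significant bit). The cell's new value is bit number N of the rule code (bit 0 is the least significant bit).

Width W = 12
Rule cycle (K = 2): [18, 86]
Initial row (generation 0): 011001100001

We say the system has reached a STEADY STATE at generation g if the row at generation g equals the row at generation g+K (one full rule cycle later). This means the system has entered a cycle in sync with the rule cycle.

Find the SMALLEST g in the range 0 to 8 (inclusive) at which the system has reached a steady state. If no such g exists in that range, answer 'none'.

Gen 0: 011001100001
Gen 1 (rule 18): 100110010010
Gen 2 (rule 86): 111011111111
Gen 3 (rule 18): 000000000000
Gen 4 (rule 86): 000000000000
Gen 5 (rule 18): 000000000000
Gen 6 (rule 86): 000000000000
Gen 7 (rule 18): 000000000000
Gen 8 (rule 86): 000000000000
Gen 9 (rule 18): 000000000000
Gen 10 (rule 86): 000000000000

Answer: 3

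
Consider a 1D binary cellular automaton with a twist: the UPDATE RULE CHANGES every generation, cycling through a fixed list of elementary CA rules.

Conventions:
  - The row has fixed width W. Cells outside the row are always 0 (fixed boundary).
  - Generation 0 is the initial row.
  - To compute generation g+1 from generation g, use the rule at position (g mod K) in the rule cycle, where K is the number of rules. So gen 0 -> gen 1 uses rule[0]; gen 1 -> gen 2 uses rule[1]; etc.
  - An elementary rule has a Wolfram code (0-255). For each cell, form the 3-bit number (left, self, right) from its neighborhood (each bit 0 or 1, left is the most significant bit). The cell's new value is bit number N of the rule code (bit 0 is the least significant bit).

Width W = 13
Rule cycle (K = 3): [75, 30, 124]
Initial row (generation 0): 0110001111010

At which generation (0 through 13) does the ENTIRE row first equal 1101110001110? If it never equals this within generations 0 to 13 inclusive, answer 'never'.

Gen 0: 0110001111010
Gen 1 (rule 75): 1110111001000
Gen 2 (rule 30): 1000100111100
Gen 3 (rule 124): 1100110100110
Gen 4 (rule 75): 1101110001110
Gen 5 (rule 30): 1001001011001
Gen 6 (rule 124): 1101101111101
Gen 7 (rule 75): 1101101000100
Gen 8 (rule 30): 1001001101110
Gen 9 (rule 124): 1101101111011
Gen 10 (rule 75): 1101101001011
Gen 11 (rule 30): 1001001111010
Gen 12 (rule 124): 1101101001111
Gen 13 (rule 75): 1101100011001

Answer: 4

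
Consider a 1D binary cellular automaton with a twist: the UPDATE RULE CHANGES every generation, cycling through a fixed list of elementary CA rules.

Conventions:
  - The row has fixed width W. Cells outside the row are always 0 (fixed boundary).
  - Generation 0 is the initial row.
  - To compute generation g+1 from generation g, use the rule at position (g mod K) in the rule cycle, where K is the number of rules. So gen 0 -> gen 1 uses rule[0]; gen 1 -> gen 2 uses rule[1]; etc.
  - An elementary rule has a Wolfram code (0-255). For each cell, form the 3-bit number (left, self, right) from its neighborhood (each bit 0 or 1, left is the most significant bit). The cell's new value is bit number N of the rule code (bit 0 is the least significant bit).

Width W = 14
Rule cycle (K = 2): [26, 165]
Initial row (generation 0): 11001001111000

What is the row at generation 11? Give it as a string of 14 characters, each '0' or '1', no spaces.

Gen 0: 11001001111000
Gen 1 (rule 26): 10110111000100
Gen 2 (rule 165): 11001010010101
Gen 3 (rule 26): 10110001100000
Gen 4 (rule 165): 11000100001111
Gen 5 (rule 26): 10101010011000
Gen 6 (rule 165): 11111110000011
Gen 7 (rule 26): 10000001000110
Gen 8 (rule 165): 10111101010000
Gen 9 (rule 26): 00100000001000
Gen 10 (rule 165): 10101111101011
Gen 11 (rule 26): 00001000000010

Answer: 00001000000010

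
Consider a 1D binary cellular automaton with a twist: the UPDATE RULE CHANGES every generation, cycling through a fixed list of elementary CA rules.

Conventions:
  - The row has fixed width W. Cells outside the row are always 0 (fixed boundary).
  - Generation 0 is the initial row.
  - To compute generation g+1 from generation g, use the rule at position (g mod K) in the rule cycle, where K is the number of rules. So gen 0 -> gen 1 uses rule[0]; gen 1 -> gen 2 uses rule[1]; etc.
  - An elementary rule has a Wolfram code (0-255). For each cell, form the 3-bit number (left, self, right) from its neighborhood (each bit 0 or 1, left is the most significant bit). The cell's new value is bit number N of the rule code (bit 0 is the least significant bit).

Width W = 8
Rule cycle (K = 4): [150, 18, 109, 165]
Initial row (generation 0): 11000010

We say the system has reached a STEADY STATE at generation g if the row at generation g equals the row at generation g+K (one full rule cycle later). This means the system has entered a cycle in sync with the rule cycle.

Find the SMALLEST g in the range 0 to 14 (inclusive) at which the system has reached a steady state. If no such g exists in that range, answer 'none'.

Answer: 10

Derivation:
Gen 0: 11000010
Gen 1 (rule 150): 00100111
Gen 2 (rule 18): 01011000
Gen 3 (rule 109): 01111011
Gen 4 (rule 165): 00110100
Gen 5 (rule 150): 01000110
Gen 6 (rule 18): 10101001
Gen 7 (rule 109): 11111001
Gen 8 (rule 165): 01110001
Gen 9 (rule 150): 10101011
Gen 10 (rule 18): 00000000
Gen 11 (rule 109): 11111111
Gen 12 (rule 165): 01111110
Gen 13 (rule 150): 10111101
Gen 14 (rule 18): 00000000
Gen 15 (rule 109): 11111111
Gen 16 (rule 165): 01111110
Gen 17 (rule 150): 10111101
Gen 18 (rule 18): 00000000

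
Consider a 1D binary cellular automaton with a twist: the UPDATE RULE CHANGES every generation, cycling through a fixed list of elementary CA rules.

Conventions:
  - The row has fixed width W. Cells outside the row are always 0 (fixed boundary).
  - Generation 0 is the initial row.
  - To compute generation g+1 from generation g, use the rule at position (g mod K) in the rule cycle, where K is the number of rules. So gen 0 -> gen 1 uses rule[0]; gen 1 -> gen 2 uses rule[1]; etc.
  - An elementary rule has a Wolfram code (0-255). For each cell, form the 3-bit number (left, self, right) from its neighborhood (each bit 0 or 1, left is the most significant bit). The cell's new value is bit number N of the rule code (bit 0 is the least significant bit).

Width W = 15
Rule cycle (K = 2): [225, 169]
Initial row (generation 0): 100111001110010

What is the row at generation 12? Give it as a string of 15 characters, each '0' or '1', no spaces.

Answer: 101000100000000

Derivation:
Gen 0: 100111001110010
Gen 1 (rule 225): 000011000110000
Gen 2 (rule 169): 111010010100111
Gen 3 (rule 225): 011100001000011
Gen 4 (rule 169): 011001100011010
Gen 5 (rule 225): 001000101001100
Gen 6 (rule 169): 100010010001001
Gen 7 (rule 225): 001000000100000
Gen 8 (rule 169): 100011110001111
Gen 9 (rule 225): 001001110100111
Gen 10 (rule 169): 100001101000110
Gen 11 (rule 225): 001100110010010
Gen 12 (rule 169): 101000100000000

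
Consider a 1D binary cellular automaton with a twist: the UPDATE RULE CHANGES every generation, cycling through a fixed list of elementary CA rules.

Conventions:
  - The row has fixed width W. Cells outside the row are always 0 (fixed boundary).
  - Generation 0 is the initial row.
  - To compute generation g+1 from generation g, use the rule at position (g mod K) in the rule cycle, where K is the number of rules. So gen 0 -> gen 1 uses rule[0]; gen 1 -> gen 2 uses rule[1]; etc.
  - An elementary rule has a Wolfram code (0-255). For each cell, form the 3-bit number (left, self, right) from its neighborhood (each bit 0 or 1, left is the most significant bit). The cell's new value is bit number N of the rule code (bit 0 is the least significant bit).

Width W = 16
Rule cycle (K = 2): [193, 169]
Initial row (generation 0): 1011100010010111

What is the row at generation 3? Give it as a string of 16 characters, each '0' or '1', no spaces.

Answer: 0100000001111000

Derivation:
Gen 0: 1011100010010111
Gen 1 (rule 193): 0001101000000011
Gen 2 (rule 169): 1101010011111010
Gen 3 (rule 193): 0100000001111000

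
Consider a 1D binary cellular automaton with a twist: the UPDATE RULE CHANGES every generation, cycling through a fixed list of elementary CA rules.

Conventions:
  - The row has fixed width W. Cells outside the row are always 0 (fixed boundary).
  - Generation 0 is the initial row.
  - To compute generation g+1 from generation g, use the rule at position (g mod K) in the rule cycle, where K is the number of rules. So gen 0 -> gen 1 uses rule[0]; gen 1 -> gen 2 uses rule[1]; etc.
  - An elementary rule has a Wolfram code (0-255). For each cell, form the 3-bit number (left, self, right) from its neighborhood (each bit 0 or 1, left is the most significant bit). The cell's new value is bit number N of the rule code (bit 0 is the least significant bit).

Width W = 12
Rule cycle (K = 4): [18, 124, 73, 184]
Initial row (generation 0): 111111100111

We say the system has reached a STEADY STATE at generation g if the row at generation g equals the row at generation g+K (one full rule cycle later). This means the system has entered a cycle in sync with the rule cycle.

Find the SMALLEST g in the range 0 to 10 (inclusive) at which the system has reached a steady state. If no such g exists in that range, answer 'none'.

Answer: 5

Derivation:
Gen 0: 111111100111
Gen 1 (rule 18): 000000011000
Gen 2 (rule 124): 000000011100
Gen 3 (rule 73): 111111010101
Gen 4 (rule 184): 111110101010
Gen 5 (rule 18): 000000000001
Gen 6 (rule 124): 000000000001
Gen 7 (rule 73): 111111111100
Gen 8 (rule 184): 111111111010
Gen 9 (rule 18): 000000000001
Gen 10 (rule 124): 000000000001
Gen 11 (rule 73): 111111111100
Gen 12 (rule 184): 111111111010
Gen 13 (rule 18): 000000000001
Gen 14 (rule 124): 000000000001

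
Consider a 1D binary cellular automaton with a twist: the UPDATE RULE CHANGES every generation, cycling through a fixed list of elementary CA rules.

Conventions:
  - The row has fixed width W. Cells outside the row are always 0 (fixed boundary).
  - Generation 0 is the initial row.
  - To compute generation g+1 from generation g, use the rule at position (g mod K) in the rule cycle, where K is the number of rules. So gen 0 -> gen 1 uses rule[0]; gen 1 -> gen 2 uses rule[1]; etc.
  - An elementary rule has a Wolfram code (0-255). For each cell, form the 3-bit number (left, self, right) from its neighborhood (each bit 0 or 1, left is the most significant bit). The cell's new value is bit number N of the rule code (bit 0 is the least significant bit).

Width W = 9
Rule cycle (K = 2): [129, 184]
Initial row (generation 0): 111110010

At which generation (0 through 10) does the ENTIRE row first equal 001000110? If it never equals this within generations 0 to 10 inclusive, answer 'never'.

Gen 0: 111110010
Gen 1 (rule 129): 011100000
Gen 2 (rule 184): 011010000
Gen 3 (rule 129): 000000111
Gen 4 (rule 184): 000000110
Gen 5 (rule 129): 111110000
Gen 6 (rule 184): 111101000
Gen 7 (rule 129): 011000011
Gen 8 (rule 184): 010100010
Gen 9 (rule 129): 000001000
Gen 10 (rule 184): 000000100

Answer: never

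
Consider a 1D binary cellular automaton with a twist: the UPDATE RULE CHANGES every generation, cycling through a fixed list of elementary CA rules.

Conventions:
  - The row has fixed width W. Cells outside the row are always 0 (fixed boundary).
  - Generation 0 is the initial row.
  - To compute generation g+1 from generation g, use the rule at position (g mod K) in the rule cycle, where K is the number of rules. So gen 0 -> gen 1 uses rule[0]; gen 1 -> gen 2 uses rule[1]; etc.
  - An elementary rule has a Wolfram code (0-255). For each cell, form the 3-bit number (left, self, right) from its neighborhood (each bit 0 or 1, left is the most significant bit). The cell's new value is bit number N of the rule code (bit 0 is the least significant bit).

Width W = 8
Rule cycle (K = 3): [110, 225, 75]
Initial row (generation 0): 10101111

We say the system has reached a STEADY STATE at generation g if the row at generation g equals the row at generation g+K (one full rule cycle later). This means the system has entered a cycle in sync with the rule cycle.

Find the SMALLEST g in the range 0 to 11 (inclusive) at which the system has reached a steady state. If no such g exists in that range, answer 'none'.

Gen 0: 10101111
Gen 1 (rule 110): 11111001
Gen 2 (rule 225): 01111000
Gen 3 (rule 75): 11001011
Gen 4 (rule 110): 11011111
Gen 5 (rule 225): 01101111
Gen 6 (rule 75): 11101001
Gen 7 (rule 110): 10111011
Gen 8 (rule 225): 01011101
Gen 9 (rule 75): 10010100
Gen 10 (rule 110): 10111100
Gen 11 (rule 225): 01011101
Gen 12 (rule 75): 10010100
Gen 13 (rule 110): 10111100
Gen 14 (rule 225): 01011101

Answer: 8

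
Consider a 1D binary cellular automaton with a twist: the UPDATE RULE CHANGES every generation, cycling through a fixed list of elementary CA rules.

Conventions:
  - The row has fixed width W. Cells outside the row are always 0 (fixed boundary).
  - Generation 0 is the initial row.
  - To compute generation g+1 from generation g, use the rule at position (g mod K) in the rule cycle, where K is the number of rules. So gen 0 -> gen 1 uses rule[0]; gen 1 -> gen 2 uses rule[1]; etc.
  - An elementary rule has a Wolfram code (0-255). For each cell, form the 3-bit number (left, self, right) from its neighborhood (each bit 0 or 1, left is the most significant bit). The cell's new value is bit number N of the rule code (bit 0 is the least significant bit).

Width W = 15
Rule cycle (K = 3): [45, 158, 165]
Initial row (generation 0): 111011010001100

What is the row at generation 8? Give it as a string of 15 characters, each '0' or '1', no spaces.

Gen 0: 111011010001100
Gen 1 (rule 45): 100110110101001
Gen 2 (rule 158): 111100100101111
Gen 3 (rule 165): 011000100110110
Gen 4 (rule 45): 010010100101100
Gen 5 (rule 158): 111110111101010
Gen 6 (rule 165): 011101011011110
Gen 7 (rule 45): 010011110110000
Gen 8 (rule 158): 111111100101000

Answer: 111111100101000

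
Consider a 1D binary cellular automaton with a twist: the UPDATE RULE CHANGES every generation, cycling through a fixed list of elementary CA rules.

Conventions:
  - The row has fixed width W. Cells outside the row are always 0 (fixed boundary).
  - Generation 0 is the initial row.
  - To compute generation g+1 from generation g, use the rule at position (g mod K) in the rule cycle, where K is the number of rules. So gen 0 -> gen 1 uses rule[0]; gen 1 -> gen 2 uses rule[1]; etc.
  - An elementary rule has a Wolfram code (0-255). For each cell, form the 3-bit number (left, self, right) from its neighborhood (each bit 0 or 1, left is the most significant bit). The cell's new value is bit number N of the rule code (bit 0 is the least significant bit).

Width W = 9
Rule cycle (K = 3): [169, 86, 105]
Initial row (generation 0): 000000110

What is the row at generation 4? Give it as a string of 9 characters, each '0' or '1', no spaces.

Gen 0: 000000110
Gen 1 (rule 169): 111110100
Gen 2 (rule 86): 000010110
Gen 3 (rule 105): 111001110
Gen 4 (rule 169): 110001100

Answer: 110001100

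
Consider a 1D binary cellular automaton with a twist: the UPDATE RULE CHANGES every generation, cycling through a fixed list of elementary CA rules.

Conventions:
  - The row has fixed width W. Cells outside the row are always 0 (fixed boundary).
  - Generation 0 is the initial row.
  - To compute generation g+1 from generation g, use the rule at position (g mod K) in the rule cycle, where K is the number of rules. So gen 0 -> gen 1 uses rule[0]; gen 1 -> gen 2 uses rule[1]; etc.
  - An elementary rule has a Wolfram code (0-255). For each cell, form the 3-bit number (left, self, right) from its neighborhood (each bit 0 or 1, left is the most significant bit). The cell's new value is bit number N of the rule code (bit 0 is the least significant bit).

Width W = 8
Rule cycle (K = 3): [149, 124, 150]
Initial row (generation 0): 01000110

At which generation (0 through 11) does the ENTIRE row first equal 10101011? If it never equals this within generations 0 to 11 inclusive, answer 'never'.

Answer: 9

Derivation:
Gen 0: 01000110
Gen 1 (rule 149): 01110001
Gen 2 (rule 124): 01011001
Gen 3 (rule 150): 11000111
Gen 4 (rule 149): 00110010
Gen 5 (rule 124): 00111011
Gen 6 (rule 150): 01010000
Gen 7 (rule 149): 01011111
Gen 8 (rule 124): 01110001
Gen 9 (rule 150): 10101011
Gen 10 (rule 149): 10101000
Gen 11 (rule 124): 11111100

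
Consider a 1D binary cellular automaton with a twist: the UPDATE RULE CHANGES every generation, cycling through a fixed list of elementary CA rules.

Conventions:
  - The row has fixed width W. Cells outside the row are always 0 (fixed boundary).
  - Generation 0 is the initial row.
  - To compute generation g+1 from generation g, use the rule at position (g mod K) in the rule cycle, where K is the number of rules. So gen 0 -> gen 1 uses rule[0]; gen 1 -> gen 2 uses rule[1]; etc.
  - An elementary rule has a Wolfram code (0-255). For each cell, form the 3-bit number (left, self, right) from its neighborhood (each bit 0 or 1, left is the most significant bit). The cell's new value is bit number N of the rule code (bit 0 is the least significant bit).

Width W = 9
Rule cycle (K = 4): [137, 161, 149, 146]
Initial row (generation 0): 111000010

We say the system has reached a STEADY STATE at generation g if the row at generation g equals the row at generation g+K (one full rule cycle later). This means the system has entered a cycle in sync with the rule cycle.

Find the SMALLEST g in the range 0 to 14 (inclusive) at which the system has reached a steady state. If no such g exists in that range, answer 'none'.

Answer: 13

Derivation:
Gen 0: 111000010
Gen 1 (rule 137): 110011000
Gen 2 (rule 161): 000000011
Gen 3 (rule 149): 111111000
Gen 4 (rule 146): 011110100
Gen 5 (rule 137): 011100001
Gen 6 (rule 161): 001001100
Gen 7 (rule 149): 101100011
Gen 8 (rule 146): 000010100
Gen 9 (rule 137): 111000001
Gen 10 (rule 161): 010011100
Gen 11 (rule 149): 011001011
Gen 12 (rule 146): 100110000
Gen 13 (rule 137): 000100111
Gen 14 (rule 161): 110000010
Gen 15 (rule 149): 001111011
Gen 16 (rule 146): 010110000
Gen 17 (rule 137): 000100111
Gen 18 (rule 161): 110000010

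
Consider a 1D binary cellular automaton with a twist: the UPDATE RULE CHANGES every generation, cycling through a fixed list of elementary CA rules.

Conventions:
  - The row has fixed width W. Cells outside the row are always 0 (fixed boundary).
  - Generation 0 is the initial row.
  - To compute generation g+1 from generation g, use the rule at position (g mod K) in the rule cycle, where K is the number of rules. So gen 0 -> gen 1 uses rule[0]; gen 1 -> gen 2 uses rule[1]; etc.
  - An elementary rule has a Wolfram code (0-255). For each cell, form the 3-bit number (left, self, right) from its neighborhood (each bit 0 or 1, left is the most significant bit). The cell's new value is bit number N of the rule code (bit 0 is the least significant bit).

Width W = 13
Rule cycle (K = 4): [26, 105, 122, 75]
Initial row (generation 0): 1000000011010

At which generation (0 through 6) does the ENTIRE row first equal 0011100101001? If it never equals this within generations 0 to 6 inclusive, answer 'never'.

Gen 0: 1000000011010
Gen 1 (rule 26): 0100000110001
Gen 2 (rule 105): 0001110110100
Gen 3 (rule 122): 0011011111010
Gen 4 (rule 75): 1111010001000
Gen 5 (rule 26): 1000001010100
Gen 6 (rule 105): 0011100101001

Answer: 6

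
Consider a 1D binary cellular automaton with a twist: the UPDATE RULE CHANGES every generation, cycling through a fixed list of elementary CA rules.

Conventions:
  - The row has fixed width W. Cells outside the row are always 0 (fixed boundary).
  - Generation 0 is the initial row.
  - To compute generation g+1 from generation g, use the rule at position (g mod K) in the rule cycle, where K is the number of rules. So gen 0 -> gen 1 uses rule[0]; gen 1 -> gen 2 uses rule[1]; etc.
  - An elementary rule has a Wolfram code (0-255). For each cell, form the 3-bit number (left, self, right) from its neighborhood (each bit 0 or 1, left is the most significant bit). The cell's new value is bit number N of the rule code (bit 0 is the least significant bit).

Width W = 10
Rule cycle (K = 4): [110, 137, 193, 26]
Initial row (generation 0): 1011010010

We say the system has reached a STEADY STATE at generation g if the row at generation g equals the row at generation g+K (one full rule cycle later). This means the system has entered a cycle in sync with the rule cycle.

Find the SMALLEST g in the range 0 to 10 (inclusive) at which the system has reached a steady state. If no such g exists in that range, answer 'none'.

Answer: 9

Derivation:
Gen 0: 1011010010
Gen 1 (rule 110): 1111110110
Gen 2 (rule 137): 1111100100
Gen 3 (rule 193): 0111100001
Gen 4 (rule 26): 1100010010
Gen 5 (rule 110): 1100110110
Gen 6 (rule 137): 1000100100
Gen 7 (rule 193): 0010000001
Gen 8 (rule 26): 0101000010
Gen 9 (rule 110): 1111000110
Gen 10 (rule 137): 1110010100
Gen 11 (rule 193): 0110000001
Gen 12 (rule 26): 1101000010
Gen 13 (rule 110): 1111000110
Gen 14 (rule 137): 1110010100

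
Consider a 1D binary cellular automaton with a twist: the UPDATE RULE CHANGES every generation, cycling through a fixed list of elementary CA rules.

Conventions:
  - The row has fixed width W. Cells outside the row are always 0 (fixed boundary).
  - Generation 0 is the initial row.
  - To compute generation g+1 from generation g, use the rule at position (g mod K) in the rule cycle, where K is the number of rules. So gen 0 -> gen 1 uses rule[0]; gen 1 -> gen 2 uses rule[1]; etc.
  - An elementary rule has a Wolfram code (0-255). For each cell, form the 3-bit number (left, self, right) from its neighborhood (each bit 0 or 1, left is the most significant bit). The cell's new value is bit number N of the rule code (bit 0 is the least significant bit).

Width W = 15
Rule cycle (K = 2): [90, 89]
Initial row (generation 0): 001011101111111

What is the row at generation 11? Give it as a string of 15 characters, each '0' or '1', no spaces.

Gen 0: 001011101111111
Gen 1 (rule 90): 010010101000001
Gen 2 (rule 89): 001000000111100
Gen 3 (rule 90): 010100001100110
Gen 4 (rule 89): 000011101110111
Gen 5 (rule 90): 000110101010101
Gen 6 (rule 89): 110110000000000
Gen 7 (rule 90): 110111000000000
Gen 8 (rule 89): 110101111111111
Gen 9 (rule 90): 110001000000001
Gen 10 (rule 89): 111100111111100
Gen 11 (rule 90): 100111100000110

Answer: 100111100000110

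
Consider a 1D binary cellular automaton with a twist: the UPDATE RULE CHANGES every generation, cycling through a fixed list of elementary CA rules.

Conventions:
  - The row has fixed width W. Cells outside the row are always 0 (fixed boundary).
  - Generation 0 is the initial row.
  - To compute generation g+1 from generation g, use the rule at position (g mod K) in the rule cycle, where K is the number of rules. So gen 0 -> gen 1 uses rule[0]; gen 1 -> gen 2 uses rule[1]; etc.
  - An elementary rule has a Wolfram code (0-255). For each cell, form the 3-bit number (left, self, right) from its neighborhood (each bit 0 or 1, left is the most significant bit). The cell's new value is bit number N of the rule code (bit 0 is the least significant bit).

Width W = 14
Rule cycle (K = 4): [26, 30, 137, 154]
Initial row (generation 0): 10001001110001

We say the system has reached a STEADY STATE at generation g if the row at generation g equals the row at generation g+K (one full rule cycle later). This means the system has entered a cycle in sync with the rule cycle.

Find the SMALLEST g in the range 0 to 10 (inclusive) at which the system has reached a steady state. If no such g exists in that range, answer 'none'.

Answer: none

Derivation:
Gen 0: 10001001110001
Gen 1 (rule 26): 01010111001010
Gen 2 (rule 30): 11010100111011
Gen 3 (rule 137): 10000000110010
Gen 4 (rule 154): 01000001101101
Gen 5 (rule 26): 10100011001000
Gen 6 (rule 30): 10110110111100
Gen 7 (rule 137): 00100100111001
Gen 8 (rule 154): 01011011110110
Gen 9 (rule 26): 10010010000101
Gen 10 (rule 30): 11111111001101
Gen 11 (rule 137): 11111110001000
Gen 12 (rule 154): 11111101010100
Gen 13 (rule 26): 10000000000010
Gen 14 (rule 30): 11000000000111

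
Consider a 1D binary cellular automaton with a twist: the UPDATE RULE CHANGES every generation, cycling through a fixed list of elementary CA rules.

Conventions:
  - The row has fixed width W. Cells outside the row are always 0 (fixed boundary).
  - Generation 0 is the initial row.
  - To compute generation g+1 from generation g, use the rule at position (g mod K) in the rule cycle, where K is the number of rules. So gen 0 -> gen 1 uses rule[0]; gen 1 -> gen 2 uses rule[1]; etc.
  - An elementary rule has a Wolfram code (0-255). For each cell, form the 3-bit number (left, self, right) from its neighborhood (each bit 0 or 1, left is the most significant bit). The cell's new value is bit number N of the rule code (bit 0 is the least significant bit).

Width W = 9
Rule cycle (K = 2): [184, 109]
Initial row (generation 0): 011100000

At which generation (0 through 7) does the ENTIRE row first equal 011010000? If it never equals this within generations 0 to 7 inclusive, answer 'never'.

Gen 0: 011100000
Gen 1 (rule 184): 011010000
Gen 2 (rule 109): 011110111
Gen 3 (rule 184): 011101110
Gen 4 (rule 109): 010111010
Gen 5 (rule 184): 001110101
Gen 6 (rule 109): 101011111
Gen 7 (rule 184): 010111110

Answer: 1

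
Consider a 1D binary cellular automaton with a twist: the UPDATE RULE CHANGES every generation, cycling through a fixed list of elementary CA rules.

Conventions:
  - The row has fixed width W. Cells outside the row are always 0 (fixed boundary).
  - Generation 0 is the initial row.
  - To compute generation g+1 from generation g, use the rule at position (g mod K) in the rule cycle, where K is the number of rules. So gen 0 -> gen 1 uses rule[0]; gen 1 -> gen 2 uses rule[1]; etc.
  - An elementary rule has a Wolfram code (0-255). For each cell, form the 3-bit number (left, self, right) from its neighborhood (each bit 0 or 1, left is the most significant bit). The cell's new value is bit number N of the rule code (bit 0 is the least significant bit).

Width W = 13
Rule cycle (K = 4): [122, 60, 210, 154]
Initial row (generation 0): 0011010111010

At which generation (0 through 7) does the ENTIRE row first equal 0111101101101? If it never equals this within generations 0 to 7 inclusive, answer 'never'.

Answer: 1

Derivation:
Gen 0: 0011010111010
Gen 1 (rule 122): 0111101101101
Gen 2 (rule 60): 0100011011011
Gen 3 (rule 210): 1010101001001
Gen 4 (rule 154): 0000000110110
Gen 5 (rule 122): 0000001111111
Gen 6 (rule 60): 0000001000000
Gen 7 (rule 210): 0000010100000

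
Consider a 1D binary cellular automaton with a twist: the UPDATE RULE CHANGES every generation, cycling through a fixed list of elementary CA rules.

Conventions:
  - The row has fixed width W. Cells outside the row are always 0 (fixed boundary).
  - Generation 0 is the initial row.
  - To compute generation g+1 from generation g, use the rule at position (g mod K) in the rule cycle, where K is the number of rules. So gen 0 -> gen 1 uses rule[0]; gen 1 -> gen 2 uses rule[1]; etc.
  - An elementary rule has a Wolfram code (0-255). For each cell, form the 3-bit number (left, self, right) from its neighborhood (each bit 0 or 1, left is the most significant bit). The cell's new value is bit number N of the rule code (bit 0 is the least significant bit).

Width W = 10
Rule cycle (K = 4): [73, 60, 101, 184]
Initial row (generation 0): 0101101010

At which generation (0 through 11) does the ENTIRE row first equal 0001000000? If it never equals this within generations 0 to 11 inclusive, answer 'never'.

Gen 0: 0101101010
Gen 1 (rule 73): 0001100000
Gen 2 (rule 60): 0001010000
Gen 3 (rule 101): 1101110111
Gen 4 (rule 184): 1011101110
Gen 5 (rule 73): 0010101010
Gen 6 (rule 60): 0011111111
Gen 7 (rule 101): 1000000001
Gen 8 (rule 184): 0100000000
Gen 9 (rule 73): 0001111111
Gen 10 (rule 60): 0001000000
Gen 11 (rule 101): 1101011111

Answer: 10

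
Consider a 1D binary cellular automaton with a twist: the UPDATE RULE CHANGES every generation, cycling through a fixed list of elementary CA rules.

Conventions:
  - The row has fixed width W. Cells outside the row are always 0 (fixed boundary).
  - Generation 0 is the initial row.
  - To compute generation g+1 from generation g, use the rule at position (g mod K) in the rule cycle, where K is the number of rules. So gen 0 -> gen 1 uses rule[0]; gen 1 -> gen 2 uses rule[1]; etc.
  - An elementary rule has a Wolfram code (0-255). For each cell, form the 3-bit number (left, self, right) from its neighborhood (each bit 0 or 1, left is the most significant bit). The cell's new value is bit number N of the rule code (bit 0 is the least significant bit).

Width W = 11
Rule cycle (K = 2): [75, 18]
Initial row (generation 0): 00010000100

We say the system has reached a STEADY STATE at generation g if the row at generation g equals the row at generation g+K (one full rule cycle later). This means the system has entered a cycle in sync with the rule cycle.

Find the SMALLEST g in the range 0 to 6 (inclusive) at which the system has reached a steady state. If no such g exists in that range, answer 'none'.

Gen 0: 00010000100
Gen 1 (rule 75): 11100111001
Gen 2 (rule 18): 00011000110
Gen 3 (rule 75): 11111011110
Gen 4 (rule 18): 00000000001
Gen 5 (rule 75): 11111111110
Gen 6 (rule 18): 00000000001
Gen 7 (rule 75): 11111111110
Gen 8 (rule 18): 00000000001

Answer: 4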